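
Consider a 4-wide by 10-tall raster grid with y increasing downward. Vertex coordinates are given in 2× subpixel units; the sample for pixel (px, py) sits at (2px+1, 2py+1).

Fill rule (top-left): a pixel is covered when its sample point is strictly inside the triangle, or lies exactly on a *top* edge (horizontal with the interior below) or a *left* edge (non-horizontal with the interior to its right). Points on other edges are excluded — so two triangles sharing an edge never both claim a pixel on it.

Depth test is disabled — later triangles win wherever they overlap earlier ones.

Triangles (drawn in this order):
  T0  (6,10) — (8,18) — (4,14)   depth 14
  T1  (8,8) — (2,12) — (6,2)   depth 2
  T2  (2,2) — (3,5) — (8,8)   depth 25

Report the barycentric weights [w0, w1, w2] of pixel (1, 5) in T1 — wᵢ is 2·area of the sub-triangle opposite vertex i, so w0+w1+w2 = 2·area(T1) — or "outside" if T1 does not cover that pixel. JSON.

T0:
  2·area = 24
  edge (6, 10)→(8, 18): d=(2,8) right/bottom  bias=-1
  edge (8, 18)→(4, 14): d=(-4,-4) top-left  bias=+0
  edge (4, 14)→(6, 10): d=(2,-4) top-left  bias=+0
    (0,5)@(1, 11): e=[42,0,-18] → ·  [on edge]
    (1,6)@(3, 13): e=[30,0,-6] → ·  [on edge]
    (2,6)@(5, 13): e=[14,8,2] → █
    (3,6)@(7, 13): e=[-2,16,10] → ·
    (2,7)@(5, 15): e=[18,0,6] → █  [on edge]
    (3,7)@(7, 15): e=[2,8,14] → █
    (2,8)@(5, 17): e=[22,-8,10] → ·
    (3,8)@(7, 17): e=[6,0,18] → █  [on edge]
    (3,9)@(7, 19): e=[10,-8,22] → ·
  covered (4 px):
    · · · ·
    · · · ·
    · · · ·
    · · · ·
    · · · ·
    · · · ·
    · · █ ·
    · · █ █
    · · · █
    · · · ·
T1:
  2·area = 44
  edge (8, 8)→(2, 12): d=(-6,4) right/bottom  bias=-1
  edge (2, 12)→(6, 2): d=(4,-10) top-left  bias=+0
  edge (6, 2)→(8, 8): d=(2,6) right/bottom  bias=-1
    (2,2)@(5, 5): e=[30,2,12] → █
    (3,2)@(7, 5): e=[22,22,0] → ·  [on edge]
    (2,3)@(5, 7): e=[18,10,16] → █
    (3,3)@(7, 7): e=[10,30,4] → █
    (2,4)@(5, 9): e=[6,18,20] → █
    (3,4)@(7, 9): e=[-2,38,8] → ·
    (1,5)@(3, 11): e=[2,6,36] → █
    (2,5)@(5, 11): e=[-6,26,24] → ·
    (1,6)@(3, 13): e=[-10,14,40] → ·
  covered (5 px):
    · · · ·
    · · · ·
    · · █ ·
    · · █ █
    · · █ ·
    · █ · ·
    · · · ·
    · · · ·
    · · · ·
    · · · ·
T2:
  2·area = 12  (B↔C swapped to make it positive)
  edge (2, 2)→(8, 8): d=(6,6) right/bottom  bias=-1
  edge (8, 8)→(3, 5): d=(-5,-3) top-left  bias=+0
  edge (3, 5)→(2, 2): d=(-1,-3) top-left  bias=+0
    (0,0)@(1, 1): e=[0,14,-2] → ·  [on edge]
    (1,1)@(3, 3): e=[0,10,2] → ·  [on edge]
    (1,2)@(3, 5): e=[12,0,0] → █  [on edge]
    (2,2)@(5, 5): e=[0,6,6] → ·  [on edge]
    (1,3)@(3, 7): e=[24,-10,-2] → ·
    (3,3)@(7, 7): e=[0,2,10] → ·  [on edge]
    (2,5)@(5, 11): e=[36,-24,0] → ·  [on edge]
    (3,8)@(7, 17): e=[60,-48,0] → ·  [on edge]
  covered (1 px):
    · · · ·
    · · · ·
    · █ · ·
    · · · ·
    · · · ·
    · · · ·
    · · · ·
    · · · ·
    · · · ·
    · · · ·

Answer: [6,36,2]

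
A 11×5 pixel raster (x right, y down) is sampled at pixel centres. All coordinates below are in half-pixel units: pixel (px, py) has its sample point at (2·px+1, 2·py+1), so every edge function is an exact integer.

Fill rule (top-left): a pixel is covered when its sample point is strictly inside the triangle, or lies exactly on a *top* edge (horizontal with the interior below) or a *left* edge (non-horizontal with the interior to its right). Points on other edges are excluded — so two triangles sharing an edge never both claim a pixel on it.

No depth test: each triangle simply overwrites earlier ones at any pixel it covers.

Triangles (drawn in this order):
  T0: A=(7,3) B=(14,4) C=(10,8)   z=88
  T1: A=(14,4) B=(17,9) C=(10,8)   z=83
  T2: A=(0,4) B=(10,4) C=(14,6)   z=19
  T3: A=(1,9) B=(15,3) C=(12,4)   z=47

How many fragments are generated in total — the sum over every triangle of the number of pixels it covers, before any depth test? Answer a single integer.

T0:
  2·area = 32
  edge (7, 3)→(14, 4): d=(7,1) right/bottom  bias=-1
  edge (14, 4)→(10, 8): d=(-4,4) right/bottom  bias=-1
  edge (10, 8)→(7, 3): d=(-3,-5) top-left  bias=+0
    (8,0)@(17, 1): e=[-24,0,56] → ·  [on edge]
    (3,1)@(7, 3): e=[0,32,0] → ·  [on edge]
    (7,1)@(15, 3): e=[-8,0,40] → ·  [on edge]
    (4,2)@(9, 5): e=[12,16,4] → #
    (5,2)@(11, 5): e=[10,8,14] → #
    (6,2)@(13, 5): e=[8,0,24] → ·  [on edge]
    (10,2)@(21, 5): e=[0,-32,64] → ·  [on edge]
    (4,3)@(9, 7): e=[26,8,-2] → ·
    (5,3)@(11, 7): e=[24,0,8] → ·  [on edge]
    (4,4)@(9, 9): e=[40,0,-8] → ·  [on edge]
  covered (2 px):
    · · · · · · · · · · ·
    · · · · · · · · · · ·
    · · · · # # · · · · ·
    · · · · · · · · · · ·
    · · · · · · · · · · ·
T1:
  2·area = 32
  edge (14, 4)→(17, 9): d=(3,5) right/bottom  bias=-1
  edge (17, 9)→(10, 8): d=(-7,-1) top-left  bias=+0
  edge (10, 8)→(14, 4): d=(4,-4) top-left  bias=+0
    (8,0)@(17, 1): e=[-24,56,0] → ·  [on edge]
    (7,1)@(15, 3): e=[-8,40,0] → ·  [on edge]
    (6,2)@(13, 5): e=[8,24,0] → #  [on edge]
    (7,2)@(15, 5): e=[-2,26,8] → ·
    (1,3)@(3, 7): e=[64,0,-32] → ·  [on edge]
    (5,3)@(11, 7): e=[24,8,0] → #  [on edge]
    (7,3)@(15, 7): e=[4,12,16] → #
    (8,3)@(17, 7): e=[-6,14,24] → ·
    (4,4)@(9, 9): e=[40,-8,0] → ·  [on edge]
    (5,4)@(11, 9): e=[30,-6,8] → ·
    (6,4)@(13, 9): e=[20,-4,16] → ·
    (7,4)@(15, 9): e=[10,-2,24] → ·
    (8,4)@(17, 9): e=[0,0,32] → ·  [on edge]
  covered (4 px):
    · · · · · · · · · · ·
    · · · · · · · · · · ·
    · · · · · · # · · · ·
    · · · · · # # # · · ·
    · · · · · · · · · · ·
T2:
  2·area = 20
  edge (0, 4)→(10, 4): d=(10,0) top-left  bias=+0
  edge (10, 4)→(14, 6): d=(4,2) right/bottom  bias=-1
  edge (14, 6)→(0, 4): d=(-14,-2) top-left  bias=+0
    (3,2)@(7, 5): e=[10,10,0] → #  [on edge]
    (4,2)@(9, 5): e=[10,6,4] → #
    (5,2)@(11, 5): e=[10,2,8] → #
    (6,2)@(13, 5): e=[10,-2,12] → ·
    (3,3)@(7, 7): e=[30,18,-28] → ·
    (4,3)@(9, 7): e=[30,14,-24] → ·
    (5,3)@(11, 7): e=[30,10,-20] → ·
    (10,3)@(21, 7): e=[30,-10,0] → ·  [on edge]
  covered (3 px):
    · · · · · · · · · · ·
    · · · · · · · · · · ·
    · · · # # # · · · · ·
    · · · · · · · · · · ·
    · · · · · · · · · · ·
T3:
  2·area = 4  (B↔C swapped to make it positive)
  edge (1, 9)→(12, 4): d=(11,-5) top-left  bias=+0
  edge (12, 4)→(15, 3): d=(3,-1) top-left  bias=+0
  edge (15, 3)→(1, 9): d=(-14,6) right/bottom  bias=-1
    (10,0)@(21, 1): e=[12,0,-8] → ·  [on edge]
    (7,1)@(15, 3): e=[4,0,0] → ·  [on edge]
    (4,2)@(9, 5): e=[-4,0,8] → ·  [on edge]
    (1,3)@(3, 7): e=[-12,0,16] → ·  [on edge]
    (0,4)@(1, 9): e=[0,4,0] → ·  [on edge]
  covered (0 px):
    · · · · · · · · · · ·
    · · · · · · · · · · ·
    · · · · · · · · · · ·
    · · · · · · · · · · ·
    · · · · · · · · · · ·

Result: 9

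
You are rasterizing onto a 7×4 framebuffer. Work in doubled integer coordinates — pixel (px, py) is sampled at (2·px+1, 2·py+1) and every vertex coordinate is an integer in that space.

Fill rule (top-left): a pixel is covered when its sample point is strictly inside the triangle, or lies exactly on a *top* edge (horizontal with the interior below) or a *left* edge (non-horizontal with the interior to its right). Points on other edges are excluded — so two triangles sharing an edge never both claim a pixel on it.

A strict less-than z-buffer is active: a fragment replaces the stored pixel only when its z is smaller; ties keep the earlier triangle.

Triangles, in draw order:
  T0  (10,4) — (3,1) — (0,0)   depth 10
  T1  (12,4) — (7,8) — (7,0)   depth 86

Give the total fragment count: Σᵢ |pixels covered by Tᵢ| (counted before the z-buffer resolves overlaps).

T0:
  2·area = 2  (B↔C swapped to make it positive)
  edge (10, 4)→(0, 0): d=(-10,-4) top-left  bias=+0
  edge (0, 0)→(3, 1): d=(3,1) right/bottom  bias=-1
  edge (3, 1)→(10, 4): d=(7,3) right/bottom  bias=-1
    (1,0)@(3, 1): e=[2,0,0] → .  [on edge]
    (4,1)@(9, 3): e=[6,0,-4] → .  [on edge]
  covered (0 px):
    . . . . . . .
    . . . . . . .
    . . . . . . .
    . . . . . . .
T1:
  2·area = 40
  edge (12, 4)→(7, 8): d=(-5,4) right/bottom  bias=-1
  edge (7, 8)→(7, 0): d=(0,-8) top-left  bias=+0
  edge (7, 0)→(12, 4): d=(5,4) right/bottom  bias=-1
    (3,0)@(7, 1): e=[35,0,5] → X  [on edge]
    (4,0)@(9, 1): e=[27,16,-3] → .
    (3,1)@(7, 3): e=[25,0,15] → X  [on edge]
    (4,1)@(9, 3): e=[17,16,7] → X
    (5,1)@(11, 3): e=[9,32,-1] → .
    (3,2)@(7, 5): e=[15,0,25] → X  [on edge]
    (5,2)@(11, 5): e=[-1,32,9] → .
    (3,3)@(7, 7): e=[5,0,35] → X  [on edge]
    (4,3)@(9, 7): e=[-3,16,27] → .
  covered (6 px):
    . . . X . . .
    . . . X X . .
    . . . X X . .
    . . . X . . .

Answer: 6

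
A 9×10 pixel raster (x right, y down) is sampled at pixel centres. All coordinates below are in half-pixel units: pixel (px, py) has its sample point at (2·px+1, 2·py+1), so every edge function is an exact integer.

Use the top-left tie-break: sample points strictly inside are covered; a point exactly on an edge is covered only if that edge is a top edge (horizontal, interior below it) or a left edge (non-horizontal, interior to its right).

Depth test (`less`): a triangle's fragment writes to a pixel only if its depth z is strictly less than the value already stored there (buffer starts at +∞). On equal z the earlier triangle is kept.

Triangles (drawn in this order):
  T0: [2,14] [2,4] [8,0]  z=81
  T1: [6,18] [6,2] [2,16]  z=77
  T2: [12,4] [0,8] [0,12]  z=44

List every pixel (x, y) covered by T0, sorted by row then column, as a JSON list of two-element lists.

T0:
  2·area = 60
  edge (2, 14)→(2, 4): d=(0,-10) top-left  bias=+0
  edge (2, 4)→(8, 0): d=(6,-4) top-left  bias=+0
  edge (8, 0)→(2, 14): d=(-6,14) right/bottom  bias=-1
    (3,0)@(7, 1): e=[50,2,8] → X
    (4,0)@(9, 1): e=[70,10,-20] → .
    (2,1)@(5, 3): e=[30,6,24] → X
    (3,1)@(7, 3): e=[50,14,-4] → .
    (1,2)@(3, 5): e=[10,10,40] → X
    (3,2)@(7, 5): e=[50,26,-16] → .
    (1,3)@(3, 7): e=[10,22,28] → X
    (2,3)@(5, 7): e=[30,30,0] → .  [on edge]
    (1,4)@(3, 9): e=[10,34,16] → X
    (2,4)@(5, 9): e=[30,42,-12] → .
    (1,5)@(3, 11): e=[10,46,4] → X
    (2,5)@(5, 11): e=[30,54,-24] → .
  covered (7 px):
    . . . X . . . . .
    . . X . . . . . .
    . X X . . . . . .
    . X . . . . . . .
    . X . . . . . . .
    . X . . . . . . .
    . . . . . . . . .
    . . . . . . . . .
    . . . . . . . . .
    . . . . . . . . .
T1:
  2·area = 64  (B↔C swapped to make it positive)
  edge (6, 18)→(2, 16): d=(-4,-2) top-left  bias=+0
  edge (2, 16)→(6, 2): d=(4,-14) top-left  bias=+0
  edge (6, 2)→(6, 18): d=(0,16) right/bottom  bias=-1
    (2,3)@(5, 7): e=[42,6,16] → X
    (3,3)@(7, 7): e=[46,34,-16] → .
    (2,4)@(5, 9): e=[34,14,16] → X
    (3,4)@(7, 9): e=[38,42,-16] → .
    (2,5)@(5, 11): e=[26,22,16] → X
    (3,5)@(7, 11): e=[30,50,-16] → .
    (1,6)@(3, 13): e=[14,2,48] → X
    (3,6)@(7, 13): e=[22,58,-16] → .
    (1,7)@(3, 15): e=[6,10,48] → X
    (3,7)@(7, 15): e=[14,66,-16] → .
    (1,8)@(3, 17): e=[-2,18,48] → .
    (2,8)@(5, 17): e=[2,46,16] → X
  covered (8 px):
    . . . . . . . . .
    . . . . . . . . .
    . . . . . . . . .
    . . X . . . . . .
    . . X . . . . . .
    . . X . . . . . .
    . X X . . . . . .
    . X X . . . . . .
    . . X . . . . . .
    . . . . . . . . .
T2:
  2·area = 48  (B↔C swapped to make it positive)
  edge (12, 4)→(0, 12): d=(-12,8) right/bottom  bias=-1
  edge (0, 12)→(0, 8): d=(0,-4) top-left  bias=+0
  edge (0, 8)→(12, 4): d=(12,-4) top-left  bias=+0
    (7,1)@(15, 3): e=[-12,60,0] → .  [on edge]
    (4,2)@(9, 5): e=[12,36,0] → X  [on edge]
    (5,2)@(11, 5): e=[-4,44,8] → .
    (1,3)@(3, 7): e=[36,12,0] → X  [on edge]
    (2,3)@(5, 7): e=[20,20,8] → X
    (3,3)@(7, 7): e=[4,28,16] → X
    (4,3)@(9, 7): e=[-12,36,24] → .
    (0,4)@(1, 9): e=[28,4,16] → X
    (2,4)@(5, 9): e=[-4,20,32] → .
    (3,4)@(7, 9): e=[-20,28,40] → .
    (0,5)@(1, 11): e=[4,4,40] → X
    (1,5)@(3, 11): e=[-12,12,48] → .
  covered (7 px):
    . . . . . . . . .
    . . . . . . . . .
    . . . . X . . . .
    . X X X . . . . .
    X X . . . . . . .
    X . . . . . . . .
    . . . . . . . . .
    . . . . . . . . .
    . . . . . . . . .
    . . . . . . . . .

Final: [[3,0],[2,1],[1,2],[2,2],[1,3],[1,4],[1,5]]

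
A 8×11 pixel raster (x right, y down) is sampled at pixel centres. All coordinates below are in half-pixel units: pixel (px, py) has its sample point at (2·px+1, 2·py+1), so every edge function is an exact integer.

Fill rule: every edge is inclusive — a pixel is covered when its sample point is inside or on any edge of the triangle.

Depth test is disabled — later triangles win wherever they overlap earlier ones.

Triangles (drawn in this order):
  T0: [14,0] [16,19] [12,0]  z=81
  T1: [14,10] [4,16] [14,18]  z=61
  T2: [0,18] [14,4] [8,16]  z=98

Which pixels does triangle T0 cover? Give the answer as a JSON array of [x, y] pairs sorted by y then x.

T0:
  2·area = 38
  edge (14, 0)→(16, 19): d=(2,19) inclusive
  edge (16, 19)→(12, 0): d=(-4,-19) inclusive
  edge (12, 0)→(14, 0): d=(2,0) inclusive
    (6,0)@(13, 1): e=[21,15,2] → █
    (7,0)@(15, 1): e=[-17,53,2] → ·
    (6,1)@(13, 3): e=[25,7,6] → █
    (7,1)@(15, 3): e=[-13,45,6] → ·
    (6,2)@(13, 5): e=[29,-1,10] → ·
    (7,5)@(15, 11): e=[3,13,22] → █
    (7,6)@(15, 13): e=[7,5,26] → █
    (7,7)@(15, 15): e=[11,-3,30] → ·
  covered (4 px):
    · · · · · · █ ·
    · · · · · · █ ·
    · · · · · · · ·
    · · · · · · · ·
    · · · · · · · ·
    · · · · · · · █
    · · · · · · · █
    · · · · · · · ·
    · · · · · · · ·
    · · · · · · · ·
    · · · · · · · ·
T1:
  2·area = 80  (B↔C swapped to make it positive)
  edge (14, 10)→(14, 18): d=(0,8) inclusive
  edge (14, 18)→(4, 16): d=(-10,-2) inclusive
  edge (4, 16)→(14, 10): d=(10,-6) inclusive
    (6,5)@(13, 11): e=[8,68,4] → █
    (7,5)@(15, 11): e=[-8,72,16] → ·
    (4,6)@(9, 13): e=[40,40,0] → █  [on edge]
    (5,6)@(11, 13): e=[24,44,12] → █
    (7,6)@(15, 13): e=[-8,52,36] → ·
    (3,7)@(7, 15): e=[56,16,8] → █
    (7,7)@(15, 15): e=[-8,32,56] → ·
    (3,8)@(7, 17): e=[56,-4,28] → ·
    (4,8)@(9, 17): e=[40,0,40] → █  [on edge]
    (7,8)@(15, 17): e=[-8,12,76] → ·
    (4,9)@(9, 19): e=[40,-20,60] → ·
    (5,9)@(11, 19): e=[24,-16,72] → ·
  covered (11 px):
    · · · · · · · ·
    · · · · · · · ·
    · · · · · · · ·
    · · · · · · · ·
    · · · · · · · ·
    · · · · · · █ ·
    · · · · █ █ █ ·
    · · · █ █ █ █ ·
    · · · · █ █ █ ·
    · · · · · · · ·
    · · · · · · · ·
T2:
  2·area = 84
  edge (0, 18)→(14, 4): d=(14,-14) inclusive
  edge (14, 4)→(8, 16): d=(-6,12) inclusive
  edge (8, 16)→(0, 18): d=(-8,2) inclusive
    (7,1)@(15, 3): e=[0,-6,90] → ·  [on edge]
    (6,2)@(13, 5): e=[0,6,78] → █  [on edge]
    (7,2)@(15, 5): e=[28,-18,74] → ·
    (5,3)@(11, 7): e=[0,18,66] → █  [on edge]
    (6,3)@(13, 7): e=[28,-6,62] → ·
    (4,4)@(9, 9): e=[0,30,54] → █  [on edge]
    (6,4)@(13, 9): e=[56,-18,46] → ·
    (3,5)@(7, 11): e=[0,42,42] → █  [on edge]
    (5,5)@(11, 11): e=[56,-6,34] → ·
    (2,6)@(5, 13): e=[0,54,30] → █  [on edge]
    (5,6)@(11, 13): e=[84,-18,18] → ·
    (1,7)@(3, 15): e=[0,66,18] → █  [on edge]
    (0,8)@(1, 17): e=[0,78,6] → █  [on edge]
  covered (14 px):
    · · · · · · · ·
    · · · · · · · ·
    · · · · · · █ ·
    · · · · · █ · ·
    · · · · █ █ · ·
    · · · █ █ · · ·
    · · █ █ █ · · ·
    · █ █ █ · · · ·
    █ █ · · · · · ·
    · · · · · · · ·
    · · · · · · · ·

Result: [[6,0],[6,1],[7,5],[7,6]]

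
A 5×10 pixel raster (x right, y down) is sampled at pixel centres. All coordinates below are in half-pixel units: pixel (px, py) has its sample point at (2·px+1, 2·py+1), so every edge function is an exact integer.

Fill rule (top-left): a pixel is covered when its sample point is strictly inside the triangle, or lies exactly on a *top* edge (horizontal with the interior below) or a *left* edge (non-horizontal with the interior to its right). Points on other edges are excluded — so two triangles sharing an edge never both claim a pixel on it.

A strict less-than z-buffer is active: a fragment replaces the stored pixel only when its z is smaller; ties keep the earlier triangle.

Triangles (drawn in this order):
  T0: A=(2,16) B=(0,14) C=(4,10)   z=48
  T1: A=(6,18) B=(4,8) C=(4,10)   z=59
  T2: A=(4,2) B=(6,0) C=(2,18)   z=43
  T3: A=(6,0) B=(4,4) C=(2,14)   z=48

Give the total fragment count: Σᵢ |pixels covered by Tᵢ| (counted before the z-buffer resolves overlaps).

T0:
  2·area = 16
  edge (2, 16)→(0, 14): d=(-2,-2) top-left  bias=+0
  edge (0, 14)→(4, 10): d=(4,-4) top-left  bias=+0
  edge (4, 10)→(2, 16): d=(-2,6) right/bottom  bias=-1
    (3,0)@(7, 1): e=[40,-24,0] → .  [on edge]
    (4,2)@(9, 5): e=[36,0,-20] → .  [on edge]
    (2,3)@(5, 7): e=[24,-8,0] → .  [on edge]
    (3,3)@(7, 7): e=[28,0,-12] → .  [on edge]
    (2,4)@(5, 9): e=[20,0,-4] → .  [on edge]
    (1,5)@(3, 11): e=[12,0,4] → X  [on edge]
    (2,5)@(5, 11): e=[16,8,-8] → .
    (0,6)@(1, 13): e=[4,0,12] → X  [on edge]
    (1,6)@(3, 13): e=[8,8,0] → .  [on edge]
    (0,7)@(1, 15): e=[0,8,8] → X  [on edge]
    (1,7)@(3, 15): e=[4,16,-4] → .
    (0,8)@(1, 17): e=[-4,16,4] → .
    (1,8)@(3, 17): e=[0,24,-8] → .  [on edge]
    (0,9)@(1, 19): e=[-8,24,0] → .  [on edge]
    (2,9)@(5, 19): e=[0,40,-24] → .  [on edge]
  covered (3 px):
    . . . . .
    . . . . .
    . . . . .
    . . . . .
    . . . . .
    . X . . .
    X . . . .
    X . . . .
    . . . . .
    . . . . .
T1:
  2·area = 4  (B↔C swapped to make it positive)
  edge (6, 18)→(4, 10): d=(-2,-8) top-left  bias=+0
  edge (4, 10)→(4, 8): d=(0,-2) top-left  bias=+0
  edge (4, 8)→(6, 18): d=(2,10) right/bottom  bias=-1
    (1,1)@(3, 3): e=[6,-2,0] → .  [on edge]
    (2,6)@(5, 13): e=[2,2,0] → .  [on edge]
  covered (0 px):
    . . . . .
    . . . . .
    . . . . .
    . . . . .
    . . . . .
    . . . . .
    . . . . .
    . . . . .
    . . . . .
    . . . . .
T2:
  2·area = 28
  edge (4, 2)→(6, 0): d=(2,-2) top-left  bias=+0
  edge (6, 0)→(2, 18): d=(-4,18) right/bottom  bias=-1
  edge (2, 18)→(4, 2): d=(2,-16) top-left  bias=+0
    (2,0)@(5, 1): e=[0,14,14] → X  [on edge]
    (3,0)@(7, 1): e=[4,-22,46] → .
    (1,1)@(3, 3): e=[0,42,-14] → .  [on edge]
    (2,1)@(5, 3): e=[4,6,18] → X
    (3,1)@(7, 3): e=[8,-30,50] → .
    (0,2)@(1, 5): e=[0,70,-42] → .  [on edge]
    (2,2)@(5, 5): e=[8,-2,22] → .
    (1,5)@(3, 11): e=[16,10,2] → X
    (2,5)@(5, 11): e=[20,-26,34] → .
    (1,6)@(3, 13): e=[20,2,6] → X
    (2,6)@(5, 13): e=[24,-34,38] → .
    (1,7)@(3, 15): e=[24,-6,10] → .
  covered (4 px):
    . . X . .
    . . X . .
    . . . . .
    . . . . .
    . . . . .
    . X . . .
    . X . . .
    . . . . .
    . . . . .
    . . . . .
T3:
  2·area = 12  (B↔C swapped to make it positive)
  edge (6, 0)→(2, 14): d=(-4,14) right/bottom  bias=-1
  edge (2, 14)→(4, 4): d=(2,-10) top-left  bias=+0
  edge (4, 4)→(6, 0): d=(2,-4) top-left  bias=+0
    (2,1)@(5, 3): e=[2,8,2] → X
    (3,1)@(7, 3): e=[-26,28,10] → .
    (2,2)@(5, 5): e=[-6,12,6] → .
    (1,4)@(3, 9): e=[6,0,6] → X  [on edge]
    (2,4)@(5, 9): e=[-22,20,14] → .
    (1,5)@(3, 11): e=[-2,4,10] → .
    (0,9)@(1, 19): e=[-6,0,18] → .  [on edge]
  covered (2 px):
    . . . . .
    . . X . .
    . . . . .
    . . . . .
    . X . . .
    . . . . .
    . . . . .
    . . . . .
    . . . . .
    . . . . .

Final: 9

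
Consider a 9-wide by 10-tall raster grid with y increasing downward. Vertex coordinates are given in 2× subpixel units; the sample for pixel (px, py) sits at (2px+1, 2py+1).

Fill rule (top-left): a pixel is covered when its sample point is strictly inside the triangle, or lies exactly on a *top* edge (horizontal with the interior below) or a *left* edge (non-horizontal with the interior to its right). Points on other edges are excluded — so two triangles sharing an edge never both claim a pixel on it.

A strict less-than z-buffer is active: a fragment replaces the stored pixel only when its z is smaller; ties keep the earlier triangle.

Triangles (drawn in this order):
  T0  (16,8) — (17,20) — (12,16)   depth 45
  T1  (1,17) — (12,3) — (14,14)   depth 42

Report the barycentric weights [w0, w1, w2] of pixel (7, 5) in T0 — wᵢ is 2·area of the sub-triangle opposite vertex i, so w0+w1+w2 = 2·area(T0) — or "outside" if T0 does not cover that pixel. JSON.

T0:
  2·area = 56
  edge (16, 8)→(17, 20): d=(1,12) right/bottom  bias=-1
  edge (17, 20)→(12, 16): d=(-5,-4) top-left  bias=+0
  edge (12, 16)→(16, 8): d=(4,-8) top-left  bias=+0
    (7,5)@(15, 11): e=[15,37,4] → X
    (8,5)@(17, 11): e=[-9,45,20] → .
    (7,6)@(15, 13): e=[17,27,12] → X
    (8,6)@(17, 13): e=[-7,35,28] → .
    (6,7)@(13, 15): e=[43,9,4] → X
    (8,7)@(17, 15): e=[-5,25,36] → .
    (6,8)@(13, 17): e=[45,-1,12] → .
    (7,8)@(15, 17): e=[21,7,28] → X
    (8,8)@(17, 17): e=[-3,15,44] → .
    (7,9)@(15, 19): e=[23,-3,36] → .
  covered (5 px):
    . . . . . . . . .
    . . . . . . . . .
    . . . . . . . . .
    . . . . . . . . .
    . . . . . . . . .
    . . . . . . . X .
    . . . . . . . X .
    . . . . . . X X .
    . . . . . . . X .
    . . . . . . . . .
T1:
  2·area = 149
  edge (1, 17)→(12, 3): d=(11,-14) top-left  bias=+0
  edge (12, 3)→(14, 14): d=(2,11) right/bottom  bias=-1
  edge (14, 14)→(1, 17): d=(-13,3) right/bottom  bias=-1
    (5,2)@(11, 5): e=[8,15,126] → X
    (6,2)@(13, 5): e=[36,-7,120] → .
    (4,3)@(9, 7): e=[2,41,106] → X
    (6,3)@(13, 7): e=[58,-3,94] → .
    (4,4)@(9, 9): e=[24,45,80] → X
    (6,4)@(13, 9): e=[80,1,68] → X
    (7,4)@(15, 9): e=[108,-21,62] → .
    (3,5)@(7, 11): e=[18,71,60] → X
    (7,5)@(15, 11): e=[130,-17,36] → .
    (2,6)@(5, 13): e=[12,97,40] → X
    (7,6)@(15, 13): e=[152,-13,10] → .
    (1,7)@(3, 15): e=[6,123,20] → X
    (0,8)@(1, 17): e=[0,149,0] → .  [on edge]
  covered (19 px):
    . . . . . . . . .
    . . . . . . . . .
    . . . . . X . . .
    . . . . X X . . .
    . . . . X X X . .
    . . . X X X X . .
    . . X X X X X . .
    . X X X X . . . .
    . . . . . . . . .
    . . . . . . . . .

Final: [37,4,15]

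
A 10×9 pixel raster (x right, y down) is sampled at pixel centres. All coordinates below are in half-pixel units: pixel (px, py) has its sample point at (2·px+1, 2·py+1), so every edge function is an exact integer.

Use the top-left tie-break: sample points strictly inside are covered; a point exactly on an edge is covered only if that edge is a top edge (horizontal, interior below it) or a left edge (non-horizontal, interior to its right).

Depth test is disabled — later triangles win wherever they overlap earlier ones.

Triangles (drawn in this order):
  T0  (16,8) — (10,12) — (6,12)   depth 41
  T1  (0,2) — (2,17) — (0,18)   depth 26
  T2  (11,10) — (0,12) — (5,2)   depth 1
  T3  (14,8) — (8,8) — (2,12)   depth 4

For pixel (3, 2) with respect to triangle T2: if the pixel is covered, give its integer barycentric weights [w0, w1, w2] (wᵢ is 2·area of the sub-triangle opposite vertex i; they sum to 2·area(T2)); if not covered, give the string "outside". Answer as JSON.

T0:
  2·area = 16
  edge (16, 8)→(10, 12): d=(-6,4) right/bottom  bias=-1
  edge (10, 12)→(6, 12): d=(-4,0) right/bottom  bias=-1
  edge (6, 12)→(16, 8): d=(10,-4) top-left  bias=+0
    (4,5)@(9, 11): e=[10,4,2] → #
    (5,5)@(11, 11): e=[2,4,10] → #
    (6,5)@(13, 11): e=[-6,4,18] → ·
    (4,6)@(9, 13): e=[-2,-4,22] → ·
    (5,6)@(11, 13): e=[-10,-4,30] → ·
  covered (2 px):
    · · · · · · · · · ·
    · · · · · · · · · ·
    · · · · · · · · · ·
    · · · · · · · · · ·
    · · · · · · · · · ·
    · · · · # # · · · ·
    · · · · · · · · · ·
    · · · · · · · · · ·
    · · · · · · · · · ·
T1:
  2·area = 32
  edge (0, 2)→(2, 17): d=(2,15) right/bottom  bias=-1
  edge (2, 17)→(0, 18): d=(-2,1) right/bottom  bias=-1
  edge (0, 18)→(0, 2): d=(0,-16) top-left  bias=+0
    (0,5)@(1, 11): e=[3,13,16] → #
    (1,5)@(3, 11): e=[-27,11,48] → ·
    (0,6)@(1, 13): e=[7,9,16] → #
    (1,6)@(3, 13): e=[-23,7,48] → ·
    (0,7)@(1, 15): e=[11,5,16] → #
    (1,7)@(3, 15): e=[-19,3,48] → ·
    (0,8)@(1, 17): e=[15,1,16] → #
    (1,8)@(3, 17): e=[-15,-1,48] → ·
  covered (4 px):
    · · · · · · · · · ·
    · · · · · · · · · ·
    · · · · · · · · · ·
    · · · · · · · · · ·
    · · · · · · · · · ·
    # · · · · · · · · ·
    # · · · · · · · · ·
    # · · · · · · · · ·
    # · · · · · · · · ·
T2:
  2·area = 100
  edge (11, 10)→(0, 12): d=(-11,2) right/bottom  bias=-1
  edge (0, 12)→(5, 2): d=(5,-10) top-left  bias=+0
  edge (5, 2)→(11, 10): d=(6,8) right/bottom  bias=-1
    (2,1)@(5, 3): e=[89,5,6] → #
    (3,1)@(7, 3): e=[85,25,-10] → ·
    (2,2)@(5, 5): e=[67,15,18] → #
    (3,2)@(7, 5): e=[63,35,2] → #
    (4,2)@(9, 5): e=[59,55,-14] → ·
    (1,3)@(3, 7): e=[49,5,46] → #
    (4,3)@(9, 7): e=[37,65,-2] → ·
    (1,4)@(3, 9): e=[27,15,58] → #
    (4,4)@(9, 9): e=[15,75,10] → #
    (5,4)@(11, 9): e=[11,95,-6] → ·
    (0,5)@(1, 11): e=[9,5,86] → #
    (3,5)@(7, 11): e=[-3,65,38] → ·
  covered (13 px):
    · · · · · · · · · ·
    · · # · · · · · · ·
    · · # # · · · · · ·
    · # # # · · · · · ·
    · # # # # · · · · ·
    # # # · · · · · · ·
    · · · · · · · · · ·
    · · · · · · · · · ·
    · · · · · · · · · ·
T3:
  2·area = 24  (B↔C swapped to make it positive)
  edge (14, 8)→(2, 12): d=(-12,4) right/bottom  bias=-1
  edge (2, 12)→(8, 8): d=(6,-4) top-left  bias=+0
  edge (8, 8)→(14, 8): d=(6,0) top-left  bias=+0
    (8,3)@(17, 7): e=[0,30,-6] → ·  [on edge]
    (3,4)@(7, 9): e=[16,2,6] → #
    (4,4)@(9, 9): e=[8,10,6] → #
    (5,4)@(11, 9): e=[0,18,6] → ·  [on edge]
    (2,5)@(5, 11): e=[0,6,18] → ·  [on edge]
    (3,5)@(7, 11): e=[-8,14,18] → ·
    (4,5)@(9, 11): e=[-16,22,18] → ·
  covered (2 px):
    · · · · · · · · · ·
    · · · · · · · · · ·
    · · · · · · · · · ·
    · · · · · · · · · ·
    · · · # # · · · · ·
    · · · · · · · · · ·
    · · · · · · · · · ·
    · · · · · · · · · ·
    · · · · · · · · · ·

Result: [35,2,63]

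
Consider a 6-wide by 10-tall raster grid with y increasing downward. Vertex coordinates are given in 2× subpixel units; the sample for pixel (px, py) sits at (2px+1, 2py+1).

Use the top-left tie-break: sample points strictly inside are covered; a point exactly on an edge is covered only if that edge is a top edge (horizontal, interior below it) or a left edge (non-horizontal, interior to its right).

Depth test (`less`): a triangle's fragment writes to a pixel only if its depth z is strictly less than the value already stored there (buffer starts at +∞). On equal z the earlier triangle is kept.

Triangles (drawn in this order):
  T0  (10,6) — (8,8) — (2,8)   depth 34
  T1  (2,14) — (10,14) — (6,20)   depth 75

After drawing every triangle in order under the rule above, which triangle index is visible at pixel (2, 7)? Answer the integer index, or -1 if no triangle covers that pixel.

T0:
  2·area = 12
  edge (10, 6)→(8, 8): d=(-2,2) right/bottom  bias=-1
  edge (8, 8)→(2, 8): d=(-6,0) right/bottom  bias=-1
  edge (2, 8)→(10, 6): d=(8,-2) top-left  bias=+0
    (5,2)@(11, 5): e=[0,18,-6] → .  [on edge]
    (3,3)@(7, 7): e=[4,6,2] → X
    (4,3)@(9, 7): e=[0,6,6] → .  [on edge]
    (3,4)@(7, 9): e=[0,-6,18] → .  [on edge]
    (2,5)@(5, 11): e=[0,-18,30] → .  [on edge]
    (1,6)@(3, 13): e=[0,-30,42] → .  [on edge]
    (0,7)@(1, 15): e=[0,-42,54] → .  [on edge]
  covered (1 px):
    . . . . . .
    . . . . . .
    . . . . . .
    . . . X . .
    . . . . . .
    . . . . . .
    . . . . . .
    . . . . . .
    . . . . . .
    . . . . . .
T1:
  2·area = 48
  edge (2, 14)→(10, 14): d=(8,0) top-left  bias=+0
  edge (10, 14)→(6, 20): d=(-4,6) right/bottom  bias=-1
  edge (6, 20)→(2, 14): d=(-4,-6) top-left  bias=+0
    (1,7)@(3, 15): e=[8,38,2] → X
    (2,7)@(5, 15): e=[8,26,14] → X
    (3,7)@(7, 15): e=[8,14,26] → X
    (4,7)@(9, 15): e=[8,2,38] → X
    (5,7)@(11, 15): e=[8,-10,50] → .
    (1,8)@(3, 17): e=[24,30,-6] → .
    (2,8)@(5, 17): e=[24,18,6] → X
    (4,8)@(9, 17): e=[24,-6,30] → .
    (2,9)@(5, 19): e=[40,10,-2] → .
    (3,9)@(7, 19): e=[40,-2,10] → .
  covered (6 px):
    . . . . . .
    . . . . . .
    . . . . . .
    . . . . . .
    . . . . . .
    . . . . . .
    . . . . . .
    . X X X X .
    . . X X . .
    . . . . . .

Z-buffer (winner per pixel, '.' = empty):
  . . . . . .
  . . . . . .
  . . . . . .
  . . . 0 . .
  . . . . . .
  . . . . . .
  . . . . . .
  . 1 1 1 1 .
  . . 1 1 . .
  . . . . . .

Result: 1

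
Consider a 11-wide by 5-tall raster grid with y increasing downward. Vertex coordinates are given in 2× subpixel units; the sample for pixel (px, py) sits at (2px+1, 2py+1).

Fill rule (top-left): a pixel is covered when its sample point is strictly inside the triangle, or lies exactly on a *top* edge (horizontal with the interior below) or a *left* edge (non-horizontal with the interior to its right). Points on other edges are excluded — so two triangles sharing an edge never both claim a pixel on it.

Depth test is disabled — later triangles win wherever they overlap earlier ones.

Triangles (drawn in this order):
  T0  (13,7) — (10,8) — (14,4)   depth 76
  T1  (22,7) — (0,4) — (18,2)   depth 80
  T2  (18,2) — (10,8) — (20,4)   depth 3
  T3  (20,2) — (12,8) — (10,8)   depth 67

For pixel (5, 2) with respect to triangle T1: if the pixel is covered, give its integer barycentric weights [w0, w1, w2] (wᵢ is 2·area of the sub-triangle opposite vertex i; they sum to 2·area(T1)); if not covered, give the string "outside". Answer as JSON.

T0:
  2·area = 8
  edge (13, 7)→(10, 8): d=(-3,1) right/bottom  bias=-1
  edge (10, 8)→(14, 4): d=(4,-4) top-left  bias=+0
  edge (14, 4)→(13, 7): d=(-1,3) right/bottom  bias=-1
    (7,0)@(15, 1): e=[16,-8,0] → ·  [on edge]
    (8,0)@(17, 1): e=[14,0,-6] → ·  [on edge]
    (7,1)@(15, 3): e=[10,0,-2] → ·  [on edge]
    (6,2)@(13, 5): e=[6,0,2] → █  [on edge]
    (7,2)@(15, 5): e=[4,8,-4] → ·
    (9,2)@(19, 5): e=[0,24,-16] → ·  [on edge]
    (5,3)@(11, 7): e=[2,0,6] → █  [on edge]
    (6,3)@(13, 7): e=[0,8,0] → ·  [on edge]
    (3,4)@(7, 9): e=[0,-8,16] → ·  [on edge]
    (4,4)@(9, 9): e=[-2,0,10] → ·  [on edge]
    (5,4)@(11, 9): e=[-4,8,4] → ·
  covered (2 px):
    · · · · · · · · · · ·
    · · · · · · · · · · ·
    · · · · · · █ · · · ·
    · · · · · █ · · · · ·
    · · · · · · · · · · ·
T1:
  2·area = 98
  edge (22, 7)→(0, 4): d=(-22,-3) top-left  bias=+0
  edge (0, 4)→(18, 2): d=(18,-2) top-left  bias=+0
  edge (18, 2)→(22, 7): d=(4,5) right/bottom  bias=-1
    (4,1)@(9, 3): e=[49,0,49] → █  [on edge]
    (5,1)@(11, 3): e=[55,4,39] → █
    (6,1)@(13, 3): e=[61,8,29] → █
    (7,1)@(15, 3): e=[67,12,19] → █
    (8,1)@(17, 3): e=[73,16,9] → █
    (9,1)@(19, 3): e=[79,20,-1] → ·
    (4,2)@(9, 5): e=[5,36,57] → █
    (9,2)@(19, 5): e=[35,56,7] → █
    (10,2)@(21, 5): e=[41,60,-3] → ·
    (4,3)@(9, 7): e=[-39,72,65] → ·
    (5,3)@(11, 7): e=[-33,76,55] → ·
    (6,3)@(13, 7): e=[-27,80,45] → ·
  covered (11 px):
    · · · · · · · · · · ·
    · · · · █ █ █ █ █ · ·
    · · · · █ █ █ █ █ █ ·
    · · · · · · · · · · ·
    · · · · · · · · · · ·
T2:
  2·area = 28  (B↔C swapped to make it positive)
  edge (18, 2)→(20, 4): d=(2,2) right/bottom  bias=-1
  edge (20, 4)→(10, 8): d=(-10,4) right/bottom  bias=-1
  edge (10, 8)→(18, 2): d=(8,-6) top-left  bias=+0
    (8,0)@(17, 1): e=[0,42,-14] → ·  [on edge]
    (8,1)@(17, 3): e=[4,22,2] → █
    (9,1)@(19, 3): e=[0,14,14] → ·  [on edge]
    (7,2)@(15, 5): e=[12,10,6] → █
    (9,2)@(19, 5): e=[4,-6,30] → ·
    (10,2)@(21, 5): e=[0,-14,42] → ·  [on edge]
    (7,3)@(15, 7): e=[16,-10,22] → ·
    (8,3)@(17, 7): e=[12,-18,34] → ·
  covered (3 px):
    · · · · · · · · · · ·
    · · · · · · · · █ · ·
    · · · · · · · █ █ · ·
    · · · · · · · · · · ·
    · · · · · · · · · · ·
T3:
  2·area = 12
  edge (20, 2)→(12, 8): d=(-8,6) right/bottom  bias=-1
  edge (12, 8)→(10, 8): d=(-2,0) right/bottom  bias=-1
  edge (10, 8)→(20, 2): d=(10,-6) top-left  bias=+0
    (7,2)@(15, 5): e=[6,6,0] → █  [on edge]
    (8,2)@(17, 5): e=[-6,6,12] → ·
    (6,3)@(13, 7): e=[2,2,8] → █
    (7,3)@(15, 7): e=[-10,2,20] → ·
    (6,4)@(13, 9): e=[-14,-2,28] → ·
  covered (2 px):
    · · · · · · · · · · ·
    · · · · · · · · · · ·
    · · · · · · · █ · · ·
    · · · · · · █ · · · ·
    · · · · · · · · · · ·

Answer: [40,47,11]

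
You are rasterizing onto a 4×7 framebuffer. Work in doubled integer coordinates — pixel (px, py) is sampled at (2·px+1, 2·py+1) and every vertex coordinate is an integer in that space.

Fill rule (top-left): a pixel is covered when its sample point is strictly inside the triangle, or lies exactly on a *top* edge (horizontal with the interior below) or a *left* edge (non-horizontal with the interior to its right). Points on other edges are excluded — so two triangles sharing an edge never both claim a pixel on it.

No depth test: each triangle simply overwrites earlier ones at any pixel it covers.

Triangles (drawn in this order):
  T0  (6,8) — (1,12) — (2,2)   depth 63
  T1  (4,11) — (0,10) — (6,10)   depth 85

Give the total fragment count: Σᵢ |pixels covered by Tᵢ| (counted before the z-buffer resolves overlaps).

T0:
  2·area = 46
  edge (6, 8)→(1, 12): d=(-5,4) right/bottom  bias=-1
  edge (1, 12)→(2, 2): d=(1,-10) top-left  bias=+0
  edge (2, 2)→(6, 8): d=(4,6) right/bottom  bias=-1
    (1,2)@(3, 5): e=[27,13,6] → █
    (2,2)@(5, 5): e=[19,33,-6] → ·
    (1,3)@(3, 7): e=[17,15,14] → █
    (2,3)@(5, 7): e=[9,35,2] → █
    (3,3)@(7, 7): e=[1,55,-10] → ·
    (1,4)@(3, 9): e=[7,17,22] → █
    (2,4)@(5, 9): e=[-1,37,10] → ·
    (1,5)@(3, 11): e=[-3,19,30] → ·
  covered (4 px):
    · · · ·
    · · · ·
    · █ · ·
    · █ █ ·
    · █ · ·
    · · · ·
    · · · ·
T1:
  2·area = 6
  edge (4, 11)→(0, 10): d=(-4,-1) top-left  bias=+0
  edge (0, 10)→(6, 10): d=(6,0) top-left  bias=+0
  edge (6, 10)→(4, 11): d=(-2,1) right/bottom  bias=-1
  covered (0 px):
    · · · ·
    · · · ·
    · · · ·
    · · · ·
    · · · ·
    · · · ·
    · · · ·

Final: 4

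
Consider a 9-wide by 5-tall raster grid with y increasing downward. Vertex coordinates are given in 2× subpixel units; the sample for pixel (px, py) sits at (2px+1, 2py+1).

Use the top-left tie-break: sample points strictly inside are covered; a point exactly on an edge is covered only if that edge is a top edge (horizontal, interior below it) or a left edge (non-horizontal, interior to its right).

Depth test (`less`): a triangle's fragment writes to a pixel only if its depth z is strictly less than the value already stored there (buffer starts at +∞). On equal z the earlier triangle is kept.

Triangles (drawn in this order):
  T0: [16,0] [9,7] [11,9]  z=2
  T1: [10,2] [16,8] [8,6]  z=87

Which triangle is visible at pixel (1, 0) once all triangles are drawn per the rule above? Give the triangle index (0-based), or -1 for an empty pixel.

T0:
  2·area = 28  (B↔C swapped to make it positive)
  edge (16, 0)→(11, 9): d=(-5,9) right/bottom  bias=-1
  edge (11, 9)→(9, 7): d=(-2,-2) top-left  bias=+0
  edge (9, 7)→(16, 0): d=(7,-7) top-left  bias=+0
    (1,0)@(3, 1): e=[112,0,-84] → ·  [on edge]
    (7,0)@(15, 1): e=[4,24,0] → █  [on edge]
    (8,0)@(17, 1): e=[-14,28,14] → ·
    (2,1)@(5, 3): e=[84,0,-56] → ·  [on edge]
    (6,1)@(13, 3): e=[12,16,0] → █  [on edge]
    (7,1)@(15, 3): e=[-6,20,14] → ·
    (3,2)@(7, 5): e=[56,0,-28] → ·  [on edge]
    (5,2)@(11, 5): e=[20,8,0] → █  [on edge]
    (7,2)@(15, 5): e=[-16,16,28] → ·
    (4,3)@(9, 7): e=[28,0,0] → █  [on edge]
    (6,3)@(13, 7): e=[-8,8,28] → ·
    (3,4)@(7, 9): e=[36,-8,0] → ·  [on edge]
    (5,4)@(11, 9): e=[0,0,28] → ·  [on edge]
  covered (6 px):
    · · · · · · · █ ·
    · · · · · · █ · ·
    · · · · · █ █ · ·
    · · · · █ █ · · ·
    · · · · · · · · ·
T1:
  2·area = 36
  edge (10, 2)→(16, 8): d=(6,6) right/bottom  bias=-1
  edge (16, 8)→(8, 6): d=(-8,-2) top-left  bias=+0
  edge (8, 6)→(10, 2): d=(2,-4) top-left  bias=+0
    (4,0)@(9, 1): e=[0,42,-6] → ·  [on edge]
    (5,1)@(11, 3): e=[0,30,6] → ·  [on edge]
    (4,2)@(9, 5): e=[24,10,2] → █
    (5,2)@(11, 5): e=[12,14,10] → █
    (6,2)@(13, 5): e=[0,18,18] → ·  [on edge]
    (4,3)@(9, 7): e=[36,-6,6] → ·
    (5,3)@(11, 7): e=[24,-2,14] → ·
    (6,3)@(13, 7): e=[12,2,22] → █
    (7,3)@(15, 7): e=[0,6,30] → ·  [on edge]
    (6,4)@(13, 9): e=[24,-14,26] → ·
    (8,4)@(17, 9): e=[0,-6,42] → ·  [on edge]
  covered (3 px):
    · · · · · · · · ·
    · · · · · · · · ·
    · · · · █ █ · · ·
    · · · · · · █ · ·
    · · · · · · · · ·

Z-buffer (winner per pixel, '.' = empty):
  . . . . . . . 0 .
  . . . . . . 0 . .
  . . . . 1 0 0 . .
  . . . . 0 0 1 . .
  . . . . . . . . .

Result: -1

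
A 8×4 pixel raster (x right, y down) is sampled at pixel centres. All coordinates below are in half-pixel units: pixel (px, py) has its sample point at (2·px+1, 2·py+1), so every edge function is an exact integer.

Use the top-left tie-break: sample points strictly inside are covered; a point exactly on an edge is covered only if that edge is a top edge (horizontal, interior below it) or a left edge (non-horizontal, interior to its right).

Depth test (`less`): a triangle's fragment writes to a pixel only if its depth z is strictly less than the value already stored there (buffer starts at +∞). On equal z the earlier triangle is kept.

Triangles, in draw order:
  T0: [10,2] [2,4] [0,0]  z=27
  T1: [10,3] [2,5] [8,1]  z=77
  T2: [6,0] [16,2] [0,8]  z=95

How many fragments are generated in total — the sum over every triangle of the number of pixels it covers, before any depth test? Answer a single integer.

T0:
  2·area = 36
  edge (10, 2)→(2, 4): d=(-8,2) right/bottom  bias=-1
  edge (2, 4)→(0, 0): d=(-2,-4) top-left  bias=+0
  edge (0, 0)→(10, 2): d=(10,2) right/bottom  bias=-1
    (0,0)@(1, 1): e=[26,2,8] → #
    (1,0)@(3, 1): e=[22,10,4] → #
    (2,0)@(5, 1): e=[18,18,0] → ·  [on edge]
    (0,1)@(1, 3): e=[10,-2,28] → ·
    (1,1)@(3, 3): e=[6,6,24] → #
    (2,1)@(5, 3): e=[2,14,20] → #
    (3,1)@(7, 3): e=[-2,22,16] → ·
    (7,1)@(15, 3): e=[-18,54,0] → ·  [on edge]
    (1,2)@(3, 5): e=[-10,2,44] → ·
    (2,2)@(5, 5): e=[-14,10,40] → ·
  covered (4 px):
    # # · · · · · ·
    · # # · · · · ·
    · · · · · · · ·
    · · · · · · · ·
T1:
  2·area = 20
  edge (10, 3)→(2, 5): d=(-8,2) right/bottom  bias=-1
  edge (2, 5)→(8, 1): d=(6,-4) top-left  bias=+0
  edge (8, 1)→(10, 3): d=(2,2) right/bottom  bias=-1
    (2,1)@(5, 3): e=[10,0,10] → #  [on edge]
    (3,1)@(7, 3): e=[6,8,6] → #
    (4,1)@(9, 3): e=[2,16,2] → #
    (5,1)@(11, 3): e=[-2,24,-2] → ·
    (2,2)@(5, 5): e=[-6,12,14] → ·
    (3,2)@(7, 5): e=[-10,20,10] → ·
    (4,2)@(9, 5): e=[-14,28,6] → ·
  covered (3 px):
    · · · · · · · ·
    · · # # # · · ·
    · · · · · · · ·
    · · · · · · · ·
T2:
  2·area = 92
  edge (6, 0)→(16, 2): d=(10,2) right/bottom  bias=-1
  edge (16, 2)→(0, 8): d=(-16,6) right/bottom  bias=-1
  edge (0, 8)→(6, 0): d=(6,-8) top-left  bias=+0
    (3,0)@(7, 1): e=[8,70,14] → #
    (4,0)@(9, 1): e=[4,58,30] → #
    (5,0)@(11, 1): e=[0,46,46] → ·  [on edge]
    (2,1)@(5, 3): e=[32,50,10] → #
    (5,1)@(11, 3): e=[20,14,58] → #
    (6,1)@(13, 3): e=[16,2,74] → #
    (7,1)@(15, 3): e=[12,-10,90] → ·
    (1,2)@(3, 5): e=[56,30,6] → #
    (4,2)@(9, 5): e=[44,-6,54] → ·
    (5,2)@(11, 5): e=[40,-18,70] → ·
    (6,2)@(13, 5): e=[36,-30,86] → ·
    (0,3)@(1, 7): e=[80,10,2] → #
  covered (11 px):
    · · · # # · · ·
    · · # # # # # ·
    · # # # · · · ·
    # · · · · · · ·

Final: 18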